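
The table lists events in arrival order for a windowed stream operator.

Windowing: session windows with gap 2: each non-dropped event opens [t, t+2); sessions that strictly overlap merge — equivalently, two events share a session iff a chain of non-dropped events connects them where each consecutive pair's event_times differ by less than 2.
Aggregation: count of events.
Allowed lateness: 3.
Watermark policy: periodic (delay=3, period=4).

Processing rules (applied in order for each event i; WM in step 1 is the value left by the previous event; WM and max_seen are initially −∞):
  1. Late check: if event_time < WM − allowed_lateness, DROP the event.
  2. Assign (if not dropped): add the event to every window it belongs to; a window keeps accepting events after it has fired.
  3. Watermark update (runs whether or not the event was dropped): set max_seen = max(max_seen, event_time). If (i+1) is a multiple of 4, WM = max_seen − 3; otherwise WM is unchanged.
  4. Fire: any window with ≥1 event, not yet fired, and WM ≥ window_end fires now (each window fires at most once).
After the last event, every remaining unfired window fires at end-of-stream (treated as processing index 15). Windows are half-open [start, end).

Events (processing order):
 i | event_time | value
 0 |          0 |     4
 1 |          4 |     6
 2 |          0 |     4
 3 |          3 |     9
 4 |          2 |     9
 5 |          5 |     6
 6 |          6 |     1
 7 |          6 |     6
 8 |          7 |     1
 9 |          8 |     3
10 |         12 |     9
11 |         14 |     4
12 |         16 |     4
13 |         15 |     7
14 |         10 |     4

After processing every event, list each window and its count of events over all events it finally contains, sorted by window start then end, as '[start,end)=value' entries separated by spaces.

i=0 t=0 v=4: → [0,2); WM=−∞
i=1 t=4 v=6: → [4,6); WM=−∞
i=2 t=0 v=4: → [0,2); WM=−∞
i=3 t=3 v=9: → [3,6); WM=1
i=4 t=2 v=9: → [2,6); WM=1
i=5 t=5 v=6: → [2,7); WM=1
i=6 t=6 v=1: → [2,8); WM=1
i=7 t=6 v=6: → [2,8); WM=3
i=8 t=7 v=1: → [2,9); WM=3
i=9 t=8 v=3: → [2,10); WM=3
i=10 t=12 v=9: → [12,14); WM=3
i=11 t=14 v=4: → [14,16); WM=11
i=12 t=16 v=4: → [16,18); WM=11
i=13 t=15 v=7: → [14,18); WM=11
i=14 t=10 v=4: → [10,12); WM=11

[0,2)=2 [2,10)=8 [10,12)=1 [12,14)=1 [14,18)=3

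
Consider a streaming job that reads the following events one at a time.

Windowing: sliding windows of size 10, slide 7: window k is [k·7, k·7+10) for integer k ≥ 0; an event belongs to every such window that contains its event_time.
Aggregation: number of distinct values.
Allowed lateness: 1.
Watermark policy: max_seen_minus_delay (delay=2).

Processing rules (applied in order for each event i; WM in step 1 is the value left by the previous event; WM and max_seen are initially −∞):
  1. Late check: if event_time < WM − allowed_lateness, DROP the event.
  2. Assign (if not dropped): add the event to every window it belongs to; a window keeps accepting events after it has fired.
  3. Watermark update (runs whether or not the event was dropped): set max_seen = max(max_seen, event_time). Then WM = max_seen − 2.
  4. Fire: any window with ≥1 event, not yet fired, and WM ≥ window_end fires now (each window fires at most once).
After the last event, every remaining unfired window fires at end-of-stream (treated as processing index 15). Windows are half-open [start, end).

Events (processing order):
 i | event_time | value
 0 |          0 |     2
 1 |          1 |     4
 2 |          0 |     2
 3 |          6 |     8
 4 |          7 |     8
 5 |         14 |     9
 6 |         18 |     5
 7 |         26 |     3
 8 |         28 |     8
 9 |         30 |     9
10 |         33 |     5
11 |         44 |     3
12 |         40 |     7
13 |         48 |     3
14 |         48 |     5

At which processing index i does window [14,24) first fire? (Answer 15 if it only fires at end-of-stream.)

i=0 t=0 v=2: → [0,10); WM=-2
i=1 t=1 v=4: → [0,10); WM=-1
i=2 t=0 v=2: → [0,10); WM=-1
i=3 t=6 v=8: → [0,10); WM=4
i=4 t=7 v=8: → [7,17),[0,10); WM=5
i=5 t=14 v=9: → [14,24),[7,17); WM=12; [0,10) fires=3
i=6 t=18 v=5: → [14,24); WM=16
i=7 t=26 v=3: → [21,31); WM=24; [7,17) fires=2 [14,24) fires=2
i=8 t=28 v=8: → [28,38),[21,31); WM=26
i=9 t=30 v=9: → [28,38),[21,31); WM=28
i=10 t=33 v=5: → [28,38); WM=31; [21,31) fires=3
i=11 t=44 v=3: → [42,52),[35,45); WM=42; [28,38) fires=3
i=12 t=40 v=7: DROP (t<42-1); WM=42
i=13 t=48 v=3: → [42,52); WM=46; [35,45) fires=1
i=14 t=48 v=5: → [42,52); WM=46

7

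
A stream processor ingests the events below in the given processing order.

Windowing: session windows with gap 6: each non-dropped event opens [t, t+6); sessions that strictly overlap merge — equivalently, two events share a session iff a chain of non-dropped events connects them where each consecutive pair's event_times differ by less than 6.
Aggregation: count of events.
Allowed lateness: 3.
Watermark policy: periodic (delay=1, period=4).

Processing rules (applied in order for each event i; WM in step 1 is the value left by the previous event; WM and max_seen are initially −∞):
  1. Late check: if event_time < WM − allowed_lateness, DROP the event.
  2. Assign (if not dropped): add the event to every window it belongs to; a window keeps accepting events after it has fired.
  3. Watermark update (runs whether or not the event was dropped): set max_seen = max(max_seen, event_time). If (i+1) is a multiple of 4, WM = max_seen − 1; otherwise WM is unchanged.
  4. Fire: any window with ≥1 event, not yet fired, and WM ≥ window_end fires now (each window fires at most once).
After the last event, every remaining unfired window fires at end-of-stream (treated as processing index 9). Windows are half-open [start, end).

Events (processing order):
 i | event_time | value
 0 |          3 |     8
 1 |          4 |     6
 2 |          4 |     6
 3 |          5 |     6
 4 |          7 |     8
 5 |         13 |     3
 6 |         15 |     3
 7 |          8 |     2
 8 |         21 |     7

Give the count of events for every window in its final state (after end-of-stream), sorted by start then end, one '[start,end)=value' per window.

[3,21)=8 [21,27)=1

i=0 t=3 v=8: → [3,9); WM=−∞
i=1 t=4 v=6: → [3,10); WM=−∞
i=2 t=4 v=6: → [3,10); WM=−∞
i=3 t=5 v=6: → [3,11); WM=4
i=4 t=7 v=8: → [3,13); WM=4
i=5 t=13 v=3: → [13,19); WM=4
i=6 t=15 v=3: → [13,21); WM=4
i=7 t=8 v=2: → [3,21); WM=14
i=8 t=21 v=7: → [21,27); WM=14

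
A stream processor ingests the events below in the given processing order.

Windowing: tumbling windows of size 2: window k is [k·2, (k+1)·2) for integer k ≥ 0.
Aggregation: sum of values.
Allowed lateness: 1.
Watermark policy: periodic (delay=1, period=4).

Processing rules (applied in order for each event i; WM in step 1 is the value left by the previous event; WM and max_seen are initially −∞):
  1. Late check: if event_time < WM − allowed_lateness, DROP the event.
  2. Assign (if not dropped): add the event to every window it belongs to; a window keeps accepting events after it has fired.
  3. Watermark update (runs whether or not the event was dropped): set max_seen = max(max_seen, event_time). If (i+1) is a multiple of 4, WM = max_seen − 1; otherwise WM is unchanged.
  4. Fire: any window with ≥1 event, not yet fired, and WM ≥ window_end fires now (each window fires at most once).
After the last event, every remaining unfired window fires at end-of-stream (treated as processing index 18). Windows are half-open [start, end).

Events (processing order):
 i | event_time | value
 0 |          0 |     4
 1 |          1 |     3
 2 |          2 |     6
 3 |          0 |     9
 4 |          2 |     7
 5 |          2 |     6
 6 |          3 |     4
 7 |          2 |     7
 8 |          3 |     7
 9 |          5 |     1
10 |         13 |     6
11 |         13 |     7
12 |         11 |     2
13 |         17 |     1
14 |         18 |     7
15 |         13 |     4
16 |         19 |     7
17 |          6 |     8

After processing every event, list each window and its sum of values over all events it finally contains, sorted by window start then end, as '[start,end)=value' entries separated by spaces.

[0,2)=16 [2,4)=37 [4,6)=1 [10,12)=2 [12,14)=17 [16,18)=1 [18,20)=14

i=0 t=0 v=4: → [0,2); WM=−∞
i=1 t=1 v=3: → [0,2); WM=−∞
i=2 t=2 v=6: → [2,4); WM=−∞
i=3 t=0 v=9: → [0,2); WM=1
i=4 t=2 v=7: → [2,4); WM=1
i=5 t=2 v=6: → [2,4); WM=1
i=6 t=3 v=4: → [2,4); WM=1
i=7 t=2 v=7: → [2,4); WM=2; [0,2) fires=16
i=8 t=3 v=7: → [2,4); WM=2
i=9 t=5 v=1: → [4,6); WM=2
i=10 t=13 v=6: → [12,14); WM=2
i=11 t=13 v=7: → [12,14); WM=12; [2,4) fires=37 [4,6) fires=1
i=12 t=11 v=2: → [10,12); WM=12; [10,12) fires=2
i=13 t=17 v=1: → [16,18); WM=12
i=14 t=18 v=7: → [18,20); WM=12
i=15 t=13 v=4: → [12,14); WM=17; [12,14) fires=17
i=16 t=19 v=7: → [18,20); WM=17
i=17 t=6 v=8: DROP (t<17-1); WM=17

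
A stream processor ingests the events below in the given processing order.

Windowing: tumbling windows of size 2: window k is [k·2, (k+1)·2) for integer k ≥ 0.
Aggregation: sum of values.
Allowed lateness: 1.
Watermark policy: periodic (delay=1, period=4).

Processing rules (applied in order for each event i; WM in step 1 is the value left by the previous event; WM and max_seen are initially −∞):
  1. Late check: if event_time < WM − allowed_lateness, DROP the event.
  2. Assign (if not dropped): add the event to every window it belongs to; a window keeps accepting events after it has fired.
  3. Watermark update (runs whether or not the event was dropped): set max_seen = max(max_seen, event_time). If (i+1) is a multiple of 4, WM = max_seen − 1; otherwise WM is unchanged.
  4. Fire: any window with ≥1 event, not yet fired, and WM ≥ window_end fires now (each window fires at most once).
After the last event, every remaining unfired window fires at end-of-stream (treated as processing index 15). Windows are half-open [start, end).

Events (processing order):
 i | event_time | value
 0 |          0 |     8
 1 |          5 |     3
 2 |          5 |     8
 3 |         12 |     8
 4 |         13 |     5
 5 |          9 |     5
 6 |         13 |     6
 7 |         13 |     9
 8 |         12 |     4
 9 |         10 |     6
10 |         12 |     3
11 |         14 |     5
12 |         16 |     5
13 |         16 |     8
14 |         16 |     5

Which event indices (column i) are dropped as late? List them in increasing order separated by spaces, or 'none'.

i=0 t=0 v=8: → [0,2); WM=−∞
i=1 t=5 v=3: → [4,6); WM=−∞
i=2 t=5 v=8: → [4,6); WM=−∞
i=3 t=12 v=8: → [12,14); WM=11; [0,2) fires=8 [4,6) fires=11
i=4 t=13 v=5: → [12,14); WM=11
i=5 t=9 v=5: DROP (t<11-1); WM=11
i=6 t=13 v=6: → [12,14); WM=11
i=7 t=13 v=9: → [12,14); WM=12
i=8 t=12 v=4: → [12,14); WM=12
i=9 t=10 v=6: DROP (t<12-1); WM=12
i=10 t=12 v=3: → [12,14); WM=12
i=11 t=14 v=5: → [14,16); WM=13
i=12 t=16 v=5: → [16,18); WM=13
i=13 t=16 v=8: → [16,18); WM=13
i=14 t=16 v=5: → [16,18); WM=13

5 9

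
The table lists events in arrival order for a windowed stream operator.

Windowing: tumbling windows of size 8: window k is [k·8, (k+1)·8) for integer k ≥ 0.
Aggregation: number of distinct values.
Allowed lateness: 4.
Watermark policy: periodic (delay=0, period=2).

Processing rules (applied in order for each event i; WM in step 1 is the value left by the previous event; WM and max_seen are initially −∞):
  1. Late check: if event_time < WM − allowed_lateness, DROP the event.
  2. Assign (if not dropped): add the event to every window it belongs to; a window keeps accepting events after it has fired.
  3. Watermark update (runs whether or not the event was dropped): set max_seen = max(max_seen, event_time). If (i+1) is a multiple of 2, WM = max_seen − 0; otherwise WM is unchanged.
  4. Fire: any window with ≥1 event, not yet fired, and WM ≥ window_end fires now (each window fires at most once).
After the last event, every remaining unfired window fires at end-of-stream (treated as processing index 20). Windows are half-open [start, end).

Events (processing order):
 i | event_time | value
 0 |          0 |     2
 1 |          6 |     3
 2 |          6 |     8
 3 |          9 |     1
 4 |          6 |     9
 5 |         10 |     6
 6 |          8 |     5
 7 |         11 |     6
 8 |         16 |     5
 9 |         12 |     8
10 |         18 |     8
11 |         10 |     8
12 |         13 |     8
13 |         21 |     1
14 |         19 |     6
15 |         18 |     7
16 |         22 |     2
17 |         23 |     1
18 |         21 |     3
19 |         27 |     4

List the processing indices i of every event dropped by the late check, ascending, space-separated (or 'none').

11 12

i=0 t=0 v=2: → [0,8); WM=−∞
i=1 t=6 v=3: → [0,8); WM=6
i=2 t=6 v=8: → [0,8); WM=6
i=3 t=9 v=1: → [8,16); WM=9; [0,8) fires=3
i=4 t=6 v=9: → [0,8); WM=9
i=5 t=10 v=6: → [8,16); WM=10
i=6 t=8 v=5: → [8,16); WM=10
i=7 t=11 v=6: → [8,16); WM=11
i=8 t=16 v=5: → [16,24); WM=11
i=9 t=12 v=8: → [8,16); WM=16; [8,16) fires=4
i=10 t=18 v=8: → [16,24); WM=16
i=11 t=10 v=8: DROP (t<16-4); WM=18
i=12 t=13 v=8: DROP (t<18-4); WM=18
i=13 t=21 v=1: → [16,24); WM=21
i=14 t=19 v=6: → [16,24); WM=21
i=15 t=18 v=7: → [16,24); WM=21
i=16 t=22 v=2: → [16,24); WM=21
i=17 t=23 v=1: → [16,24); WM=23
i=18 t=21 v=3: → [16,24); WM=23
i=19 t=27 v=4: → [24,32); WM=27; [16,24) fires=7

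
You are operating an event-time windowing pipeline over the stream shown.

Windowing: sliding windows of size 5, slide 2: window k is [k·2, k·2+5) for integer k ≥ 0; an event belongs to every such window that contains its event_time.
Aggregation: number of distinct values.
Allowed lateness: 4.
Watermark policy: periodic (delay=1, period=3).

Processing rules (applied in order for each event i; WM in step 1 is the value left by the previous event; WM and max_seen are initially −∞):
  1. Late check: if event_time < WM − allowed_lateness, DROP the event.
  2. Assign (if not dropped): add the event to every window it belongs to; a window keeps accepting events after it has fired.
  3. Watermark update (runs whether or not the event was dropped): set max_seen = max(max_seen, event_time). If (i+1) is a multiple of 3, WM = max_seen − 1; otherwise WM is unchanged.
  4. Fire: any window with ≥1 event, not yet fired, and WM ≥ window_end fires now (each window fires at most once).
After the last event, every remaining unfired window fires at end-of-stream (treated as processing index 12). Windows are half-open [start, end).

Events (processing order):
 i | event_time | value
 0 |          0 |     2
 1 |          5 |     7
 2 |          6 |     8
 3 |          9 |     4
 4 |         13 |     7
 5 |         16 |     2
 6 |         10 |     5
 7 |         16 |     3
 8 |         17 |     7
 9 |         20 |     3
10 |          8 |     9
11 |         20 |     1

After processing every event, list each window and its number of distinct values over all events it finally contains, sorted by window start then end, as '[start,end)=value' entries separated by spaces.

i=0 t=0 v=2: → [0,5); WM=−∞
i=1 t=5 v=7: → [4,9),[2,7); WM=−∞
i=2 t=6 v=8: → [6,11),[4,9),[2,7); WM=5; [0,5) fires=1
i=3 t=9 v=4: → [8,13),[6,11); WM=5
i=4 t=13 v=7: → [12,17),[10,15); WM=5
i=5 t=16 v=2: → [16,21),[14,19),[12,17); WM=15; [2,7) fires=2 [4,9) fires=2 [6,11) fires=2 [8,13) fires=1 [10,15) fires=1
i=6 t=10 v=5: DROP (t<15-4); WM=15
i=7 t=16 v=3: → [16,21),[14,19),[12,17); WM=15
i=8 t=17 v=7: → [16,21),[14,19); WM=16
i=9 t=20 v=3: → [20,25),[18,23),[16,21); WM=16
i=10 t=8 v=9: DROP (t<16-4); WM=16
i=11 t=20 v=1: → [20,25),[18,23),[16,21); WM=19; [12,17) fires=3 [14,19) fires=3

[0,5)=1 [2,7)=2 [4,9)=2 [6,11)=2 [8,13)=1 [10,15)=1 [12,17)=3 [14,19)=3 [16,21)=4 [18,23)=2 [20,25)=2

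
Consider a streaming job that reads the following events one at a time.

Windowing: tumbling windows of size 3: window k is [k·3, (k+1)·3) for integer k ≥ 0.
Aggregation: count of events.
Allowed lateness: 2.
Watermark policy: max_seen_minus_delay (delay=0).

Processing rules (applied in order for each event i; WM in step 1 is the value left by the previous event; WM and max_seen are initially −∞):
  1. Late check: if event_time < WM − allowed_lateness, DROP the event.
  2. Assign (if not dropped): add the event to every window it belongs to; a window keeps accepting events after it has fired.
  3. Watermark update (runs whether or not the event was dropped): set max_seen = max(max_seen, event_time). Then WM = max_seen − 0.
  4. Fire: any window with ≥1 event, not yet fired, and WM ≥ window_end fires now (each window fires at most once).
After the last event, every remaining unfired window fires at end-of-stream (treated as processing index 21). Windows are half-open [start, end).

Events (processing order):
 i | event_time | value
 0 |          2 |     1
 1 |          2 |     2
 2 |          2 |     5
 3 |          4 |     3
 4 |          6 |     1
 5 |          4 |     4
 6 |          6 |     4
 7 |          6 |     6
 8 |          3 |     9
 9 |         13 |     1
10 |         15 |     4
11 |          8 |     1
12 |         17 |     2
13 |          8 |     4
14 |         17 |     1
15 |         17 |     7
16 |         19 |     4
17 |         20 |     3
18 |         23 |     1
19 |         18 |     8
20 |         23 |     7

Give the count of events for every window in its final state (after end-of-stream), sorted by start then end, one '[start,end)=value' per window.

[0,3)=3 [3,6)=2 [6,9)=3 [12,15)=1 [15,18)=4 [18,21)=2 [21,24)=2

i=0 t=2 v=1: → [0,3); WM=2
i=1 t=2 v=2: → [0,3); WM=2
i=2 t=2 v=5: → [0,3); WM=2
i=3 t=4 v=3: → [3,6); WM=4; [0,3) fires=3
i=4 t=6 v=1: → [6,9); WM=6; [3,6) fires=1
i=5 t=4 v=4: → [3,6); WM=6
i=6 t=6 v=4: → [6,9); WM=6
i=7 t=6 v=6: → [6,9); WM=6
i=8 t=3 v=9: DROP (t<6-2); WM=6
i=9 t=13 v=1: → [12,15); WM=13; [6,9) fires=3
i=10 t=15 v=4: → [15,18); WM=15; [12,15) fires=1
i=11 t=8 v=1: DROP (t<15-2); WM=15
i=12 t=17 v=2: → [15,18); WM=17
i=13 t=8 v=4: DROP (t<17-2); WM=17
i=14 t=17 v=1: → [15,18); WM=17
i=15 t=17 v=7: → [15,18); WM=17
i=16 t=19 v=4: → [18,21); WM=19; [15,18) fires=4
i=17 t=20 v=3: → [18,21); WM=20
i=18 t=23 v=1: → [21,24); WM=23; [18,21) fires=2
i=19 t=18 v=8: DROP (t<23-2); WM=23
i=20 t=23 v=7: → [21,24); WM=23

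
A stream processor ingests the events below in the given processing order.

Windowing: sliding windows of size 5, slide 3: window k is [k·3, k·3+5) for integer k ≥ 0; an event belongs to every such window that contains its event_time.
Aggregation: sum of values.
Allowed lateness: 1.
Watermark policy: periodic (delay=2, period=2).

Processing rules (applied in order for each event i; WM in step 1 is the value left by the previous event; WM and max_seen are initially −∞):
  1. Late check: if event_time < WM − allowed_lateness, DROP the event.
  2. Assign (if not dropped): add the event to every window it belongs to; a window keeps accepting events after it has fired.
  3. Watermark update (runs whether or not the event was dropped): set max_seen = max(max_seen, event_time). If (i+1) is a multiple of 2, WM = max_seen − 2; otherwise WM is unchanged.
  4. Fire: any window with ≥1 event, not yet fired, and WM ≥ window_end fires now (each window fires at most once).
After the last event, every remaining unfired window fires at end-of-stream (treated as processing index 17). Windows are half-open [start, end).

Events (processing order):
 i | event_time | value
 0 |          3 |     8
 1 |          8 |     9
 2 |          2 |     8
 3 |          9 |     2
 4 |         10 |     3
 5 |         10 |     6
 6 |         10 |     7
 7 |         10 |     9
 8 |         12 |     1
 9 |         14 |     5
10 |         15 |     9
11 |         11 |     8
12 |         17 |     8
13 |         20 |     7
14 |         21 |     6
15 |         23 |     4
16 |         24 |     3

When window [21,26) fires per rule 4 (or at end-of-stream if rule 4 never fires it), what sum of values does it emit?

i=0 t=3 v=8: → [3,8),[0,5); WM=−∞
i=1 t=8 v=9: → [6,11); WM=6; [0,5) fires=8
i=2 t=2 v=8: DROP (t<6-1); WM=6
i=3 t=9 v=2: → [9,14),[6,11); WM=7
i=4 t=10 v=3: → [9,14),[6,11); WM=7
i=5 t=10 v=6: → [9,14),[6,11); WM=8; [3,8) fires=8
i=6 t=10 v=7: → [9,14),[6,11); WM=8
i=7 t=10 v=9: → [9,14),[6,11); WM=8
i=8 t=12 v=1: → [12,17),[9,14); WM=8
i=9 t=14 v=5: → [12,17); WM=12; [6,11) fires=36
i=10 t=15 v=9: → [15,20),[12,17); WM=12
i=11 t=11 v=8: → [9,14); WM=13
i=12 t=17 v=8: → [15,20); WM=13
i=13 t=20 v=7: → [18,23); WM=18; [9,14) fires=36 [12,17) fires=15
i=14 t=21 v=6: → [21,26),[18,23); WM=18
i=15 t=23 v=4: → [21,26); WM=21; [15,20) fires=17
i=16 t=24 v=3: → [24,29),[21,26); WM=21

13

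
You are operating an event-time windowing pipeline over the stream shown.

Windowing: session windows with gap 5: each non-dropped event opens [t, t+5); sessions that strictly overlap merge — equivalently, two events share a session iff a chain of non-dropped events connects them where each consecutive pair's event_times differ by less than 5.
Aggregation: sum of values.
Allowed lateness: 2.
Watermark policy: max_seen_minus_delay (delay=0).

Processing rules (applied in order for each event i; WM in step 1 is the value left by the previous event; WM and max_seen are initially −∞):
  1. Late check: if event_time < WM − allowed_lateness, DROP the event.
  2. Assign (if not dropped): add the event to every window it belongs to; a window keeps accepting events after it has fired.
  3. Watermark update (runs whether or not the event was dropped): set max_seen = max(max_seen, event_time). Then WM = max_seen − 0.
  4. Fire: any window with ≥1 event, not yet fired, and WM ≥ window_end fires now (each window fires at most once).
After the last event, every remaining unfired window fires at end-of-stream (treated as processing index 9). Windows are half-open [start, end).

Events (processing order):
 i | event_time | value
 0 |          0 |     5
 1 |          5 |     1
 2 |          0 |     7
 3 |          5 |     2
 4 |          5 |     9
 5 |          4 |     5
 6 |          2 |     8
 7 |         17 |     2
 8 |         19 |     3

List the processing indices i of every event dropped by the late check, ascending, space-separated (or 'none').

i=0 t=0 v=5: → [0,5); WM=0
i=1 t=5 v=1: → [5,10); WM=5
i=2 t=0 v=7: DROP (t<5-2); WM=5
i=3 t=5 v=2: → [5,10); WM=5
i=4 t=5 v=9: → [5,10); WM=5
i=5 t=4 v=5: → [0,10); WM=5
i=6 t=2 v=8: DROP (t<5-2); WM=5
i=7 t=17 v=2: → [17,22); WM=17
i=8 t=19 v=3: → [17,24); WM=19

2 6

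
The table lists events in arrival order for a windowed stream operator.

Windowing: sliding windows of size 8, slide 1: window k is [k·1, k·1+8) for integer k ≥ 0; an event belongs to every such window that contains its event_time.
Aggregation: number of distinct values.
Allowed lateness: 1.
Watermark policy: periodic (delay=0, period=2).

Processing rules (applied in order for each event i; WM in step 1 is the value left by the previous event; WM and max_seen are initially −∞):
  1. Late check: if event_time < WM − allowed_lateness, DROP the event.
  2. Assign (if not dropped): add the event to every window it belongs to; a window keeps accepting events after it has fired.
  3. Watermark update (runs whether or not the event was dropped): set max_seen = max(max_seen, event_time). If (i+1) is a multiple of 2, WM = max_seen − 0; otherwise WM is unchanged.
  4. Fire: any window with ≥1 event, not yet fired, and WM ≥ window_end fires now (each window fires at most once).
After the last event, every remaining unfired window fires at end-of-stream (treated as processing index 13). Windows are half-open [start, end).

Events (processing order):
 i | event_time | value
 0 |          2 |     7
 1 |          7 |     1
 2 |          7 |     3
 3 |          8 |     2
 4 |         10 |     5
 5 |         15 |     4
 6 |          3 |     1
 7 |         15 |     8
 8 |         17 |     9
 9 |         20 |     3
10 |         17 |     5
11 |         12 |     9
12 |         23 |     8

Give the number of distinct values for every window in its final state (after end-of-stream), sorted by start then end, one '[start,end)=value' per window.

[0,8)=3 [1,9)=4 [2,10)=4 [3,11)=4 [4,12)=4 [5,13)=4 [6,14)=4 [7,15)=4 [8,16)=4 [9,17)=3 [10,18)=4 [11,19)=3 [12,20)=3 [13,21)=4 [14,22)=4 [15,23)=4 [16,24)=3 [17,25)=3 [18,26)=2 [19,27)=2 [20,28)=2 [21,29)=1 [22,30)=1 [23,31)=1

i=0 t=2 v=7: → [2,10),[1,9),[0,8); WM=−∞
i=1 t=7 v=1: → [7,15),[6,14),[5,13),[4,12),[3,11),[2,10),[1,9),[0,8); WM=7
i=2 t=7 v=3: → [7,15),[6,14),[5,13),[4,12),[3,11),[2,10),[1,9),[0,8); WM=7
i=3 t=8 v=2: → [8,16),[7,15),[6,14),[5,13),[4,12),[3,11),[2,10),[1,9); WM=8; [0,8) fires=3
i=4 t=10 v=5: → [10,18),[9,17),[8,16),[7,15),[6,14),[5,13),[4,12),[3,11); WM=8
i=5 t=15 v=4: → [15,23),[14,22),[13,21),[12,20),[11,19),[10,18),[9,17),[8,16); WM=15; [1,9) fires=4 [2,10) fires=4 [3,11) fires=4 [4,12) fires=4 [5,13) fires=4 [6,14) fires=4 [7,15) fires=4
i=6 t=3 v=1: DROP (t<15-1); WM=15
i=7 t=15 v=8: → [15,23),[14,22),[13,21),[12,20),[11,19),[10,18),[9,17),[8,16); WM=15
i=8 t=17 v=9: → [17,25),[16,24),[15,23),[14,22),[13,21),[12,20),[11,19),[10,18); WM=15
i=9 t=20 v=3: → [20,28),[19,27),[18,26),[17,25),[16,24),[15,23),[14,22),[13,21); WM=20; [8,16) fires=4 [9,17) fires=3 [10,18) fires=4 [11,19) fires=3 [12,20) fires=3
i=10 t=17 v=5: DROP (t<20-1); WM=20
i=11 t=12 v=9: DROP (t<20-1); WM=20
i=12 t=23 v=8: → [23,31),[22,30),[21,29),[20,28),[19,27),[18,26),[17,25),[16,24); WM=20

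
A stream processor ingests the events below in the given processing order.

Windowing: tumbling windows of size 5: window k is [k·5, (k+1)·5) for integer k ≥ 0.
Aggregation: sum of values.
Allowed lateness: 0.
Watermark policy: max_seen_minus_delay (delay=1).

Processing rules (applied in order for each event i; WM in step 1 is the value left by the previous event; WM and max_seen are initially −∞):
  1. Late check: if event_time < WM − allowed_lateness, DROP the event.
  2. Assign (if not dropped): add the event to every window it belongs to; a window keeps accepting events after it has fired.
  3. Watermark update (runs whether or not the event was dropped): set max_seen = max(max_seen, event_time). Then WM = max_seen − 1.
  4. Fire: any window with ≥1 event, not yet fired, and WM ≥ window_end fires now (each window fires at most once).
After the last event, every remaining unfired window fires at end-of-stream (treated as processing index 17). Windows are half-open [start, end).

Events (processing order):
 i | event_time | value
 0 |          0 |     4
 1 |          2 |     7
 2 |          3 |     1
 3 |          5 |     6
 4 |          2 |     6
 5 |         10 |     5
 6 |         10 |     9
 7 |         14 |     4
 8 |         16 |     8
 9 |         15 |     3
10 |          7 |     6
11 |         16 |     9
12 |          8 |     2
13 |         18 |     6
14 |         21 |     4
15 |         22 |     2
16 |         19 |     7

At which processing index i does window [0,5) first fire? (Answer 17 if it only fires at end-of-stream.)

i=0 t=0 v=4: → [0,5); WM=-1
i=1 t=2 v=7: → [0,5); WM=1
i=2 t=3 v=1: → [0,5); WM=2
i=3 t=5 v=6: → [5,10); WM=4
i=4 t=2 v=6: DROP (t<4-0); WM=4
i=5 t=10 v=5: → [10,15); WM=9; [0,5) fires=12
i=6 t=10 v=9: → [10,15); WM=9
i=7 t=14 v=4: → [10,15); WM=13; [5,10) fires=6
i=8 t=16 v=8: → [15,20); WM=15; [10,15) fires=18
i=9 t=15 v=3: → [15,20); WM=15
i=10 t=7 v=6: DROP (t<15-0); WM=15
i=11 t=16 v=9: → [15,20); WM=15
i=12 t=8 v=2: DROP (t<15-0); WM=15
i=13 t=18 v=6: → [15,20); WM=17
i=14 t=21 v=4: → [20,25); WM=20; [15,20) fires=26
i=15 t=22 v=2: → [20,25); WM=21
i=16 t=19 v=7: DROP (t<21-0); WM=21

5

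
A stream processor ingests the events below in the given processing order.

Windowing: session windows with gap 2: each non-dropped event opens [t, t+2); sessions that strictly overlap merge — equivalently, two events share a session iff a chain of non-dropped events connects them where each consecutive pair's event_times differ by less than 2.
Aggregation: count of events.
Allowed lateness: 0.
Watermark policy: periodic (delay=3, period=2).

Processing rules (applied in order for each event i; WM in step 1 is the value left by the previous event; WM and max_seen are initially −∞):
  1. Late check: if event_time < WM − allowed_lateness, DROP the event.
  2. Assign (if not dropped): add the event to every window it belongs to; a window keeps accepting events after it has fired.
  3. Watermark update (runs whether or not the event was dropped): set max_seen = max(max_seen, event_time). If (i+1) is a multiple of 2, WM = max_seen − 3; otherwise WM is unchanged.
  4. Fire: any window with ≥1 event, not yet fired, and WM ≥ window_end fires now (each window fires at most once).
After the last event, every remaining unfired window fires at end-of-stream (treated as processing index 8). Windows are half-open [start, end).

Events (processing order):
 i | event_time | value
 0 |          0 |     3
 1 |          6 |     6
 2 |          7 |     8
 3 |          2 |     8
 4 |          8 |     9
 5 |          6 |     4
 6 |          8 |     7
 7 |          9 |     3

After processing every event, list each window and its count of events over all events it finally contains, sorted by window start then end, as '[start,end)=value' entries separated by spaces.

[0,2)=1 [6,11)=6

i=0 t=0 v=3: → [0,2); WM=−∞
i=1 t=6 v=6: → [6,8); WM=3
i=2 t=7 v=8: → [6,9); WM=3
i=3 t=2 v=8: DROP (t<3-0); WM=4
i=4 t=8 v=9: → [6,10); WM=4
i=5 t=6 v=4: → [6,10); WM=5
i=6 t=8 v=7: → [6,10); WM=5
i=7 t=9 v=3: → [6,11); WM=6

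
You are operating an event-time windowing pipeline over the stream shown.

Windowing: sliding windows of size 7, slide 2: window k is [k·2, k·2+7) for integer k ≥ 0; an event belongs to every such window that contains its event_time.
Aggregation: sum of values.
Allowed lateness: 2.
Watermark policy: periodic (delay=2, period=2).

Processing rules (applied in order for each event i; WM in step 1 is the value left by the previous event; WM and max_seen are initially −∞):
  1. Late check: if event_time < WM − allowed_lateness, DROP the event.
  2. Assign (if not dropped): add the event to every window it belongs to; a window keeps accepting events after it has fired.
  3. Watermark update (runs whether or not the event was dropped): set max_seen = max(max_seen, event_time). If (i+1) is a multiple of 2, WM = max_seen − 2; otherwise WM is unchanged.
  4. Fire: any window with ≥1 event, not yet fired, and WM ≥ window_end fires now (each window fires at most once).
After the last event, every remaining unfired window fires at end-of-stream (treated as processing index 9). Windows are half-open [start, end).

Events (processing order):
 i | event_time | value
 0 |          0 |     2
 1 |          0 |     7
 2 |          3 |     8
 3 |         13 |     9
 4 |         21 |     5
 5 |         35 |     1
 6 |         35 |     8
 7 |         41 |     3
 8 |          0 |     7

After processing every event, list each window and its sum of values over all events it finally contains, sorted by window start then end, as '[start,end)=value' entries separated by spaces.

i=0 t=0 v=2: → [0,7); WM=−∞
i=1 t=0 v=7: → [0,7); WM=-2
i=2 t=3 v=8: → [2,9),[0,7); WM=-2
i=3 t=13 v=9: → [12,19),[10,17),[8,15); WM=11; [0,7) fires=17 [2,9) fires=8
i=4 t=21 v=5: → [20,27),[18,25),[16,23); WM=11
i=5 t=35 v=1: → [34,41),[32,39),[30,37); WM=33; [8,15) fires=9 [10,17) fires=9 [12,19) fires=9 [16,23) fires=5 [18,25) fires=5 [20,27) fires=5
i=6 t=35 v=8: → [34,41),[32,39),[30,37); WM=33
i=7 t=41 v=3: → [40,47),[38,45),[36,43); WM=39; [30,37) fires=9 [32,39) fires=9
i=8 t=0 v=7: DROP (t<39-2); WM=39

[0,7)=17 [2,9)=8 [8,15)=9 [10,17)=9 [12,19)=9 [16,23)=5 [18,25)=5 [20,27)=5 [30,37)=9 [32,39)=9 [34,41)=9 [36,43)=3 [38,45)=3 [40,47)=3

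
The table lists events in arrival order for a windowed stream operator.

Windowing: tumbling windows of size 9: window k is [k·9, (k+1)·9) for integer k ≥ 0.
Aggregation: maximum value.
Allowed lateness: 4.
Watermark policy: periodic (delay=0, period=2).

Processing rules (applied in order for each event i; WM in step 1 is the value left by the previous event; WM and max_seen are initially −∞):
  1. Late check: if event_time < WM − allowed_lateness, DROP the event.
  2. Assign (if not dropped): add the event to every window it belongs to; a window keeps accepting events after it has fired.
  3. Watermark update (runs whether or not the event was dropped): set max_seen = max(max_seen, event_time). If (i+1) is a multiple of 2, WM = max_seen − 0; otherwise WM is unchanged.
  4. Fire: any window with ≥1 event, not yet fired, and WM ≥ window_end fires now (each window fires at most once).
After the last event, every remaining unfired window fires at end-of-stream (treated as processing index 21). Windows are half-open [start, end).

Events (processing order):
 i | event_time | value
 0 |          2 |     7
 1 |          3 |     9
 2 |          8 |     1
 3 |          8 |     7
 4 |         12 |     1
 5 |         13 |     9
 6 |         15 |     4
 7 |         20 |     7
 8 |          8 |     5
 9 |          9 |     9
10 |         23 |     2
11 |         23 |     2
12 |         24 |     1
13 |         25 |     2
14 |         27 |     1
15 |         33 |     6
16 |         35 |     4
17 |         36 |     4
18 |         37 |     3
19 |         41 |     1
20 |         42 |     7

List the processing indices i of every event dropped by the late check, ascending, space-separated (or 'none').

i=0 t=2 v=7: → [0,9); WM=−∞
i=1 t=3 v=9: → [0,9); WM=3
i=2 t=8 v=1: → [0,9); WM=3
i=3 t=8 v=7: → [0,9); WM=8
i=4 t=12 v=1: → [9,18); WM=8
i=5 t=13 v=9: → [9,18); WM=13; [0,9) fires=9
i=6 t=15 v=4: → [9,18); WM=13
i=7 t=20 v=7: → [18,27); WM=20; [9,18) fires=9
i=8 t=8 v=5: DROP (t<20-4); WM=20
i=9 t=9 v=9: DROP (t<20-4); WM=20
i=10 t=23 v=2: → [18,27); WM=20
i=11 t=23 v=2: → [18,27); WM=23
i=12 t=24 v=1: → [18,27); WM=23
i=13 t=25 v=2: → [18,27); WM=25
i=14 t=27 v=1: → [27,36); WM=25
i=15 t=33 v=6: → [27,36); WM=33; [18,27) fires=7
i=16 t=35 v=4: → [27,36); WM=33
i=17 t=36 v=4: → [36,45); WM=36; [27,36) fires=6
i=18 t=37 v=3: → [36,45); WM=36
i=19 t=41 v=1: → [36,45); WM=41
i=20 t=42 v=7: → [36,45); WM=41

8 9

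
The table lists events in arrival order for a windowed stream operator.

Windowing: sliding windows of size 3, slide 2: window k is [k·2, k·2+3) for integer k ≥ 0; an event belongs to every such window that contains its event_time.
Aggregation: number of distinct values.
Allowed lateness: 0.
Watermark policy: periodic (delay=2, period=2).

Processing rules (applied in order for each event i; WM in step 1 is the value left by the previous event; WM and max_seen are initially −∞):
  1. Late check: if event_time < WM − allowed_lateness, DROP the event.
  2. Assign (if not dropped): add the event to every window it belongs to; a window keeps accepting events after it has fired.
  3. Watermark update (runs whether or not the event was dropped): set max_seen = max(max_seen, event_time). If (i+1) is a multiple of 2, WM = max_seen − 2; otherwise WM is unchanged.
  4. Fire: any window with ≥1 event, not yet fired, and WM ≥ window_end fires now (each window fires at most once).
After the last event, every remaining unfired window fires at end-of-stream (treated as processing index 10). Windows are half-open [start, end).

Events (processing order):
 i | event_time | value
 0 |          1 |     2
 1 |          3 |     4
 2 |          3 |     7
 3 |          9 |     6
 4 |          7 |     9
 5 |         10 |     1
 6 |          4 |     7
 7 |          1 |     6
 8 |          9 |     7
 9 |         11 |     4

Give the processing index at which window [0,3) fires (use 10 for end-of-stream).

i=0 t=1 v=2: → [0,3); WM=−∞
i=1 t=3 v=4: → [2,5); WM=1
i=2 t=3 v=7: → [2,5); WM=1
i=3 t=9 v=6: → [8,11); WM=7; [0,3) fires=1 [2,5) fires=2
i=4 t=7 v=9: → [6,9); WM=7
i=5 t=10 v=1: → [10,13),[8,11); WM=8
i=6 t=4 v=7: DROP (t<8-0); WM=8
i=7 t=1 v=6: DROP (t<8-0); WM=8
i=8 t=9 v=7: → [8,11); WM=8
i=9 t=11 v=4: → [10,13); WM=9; [6,9) fires=1

3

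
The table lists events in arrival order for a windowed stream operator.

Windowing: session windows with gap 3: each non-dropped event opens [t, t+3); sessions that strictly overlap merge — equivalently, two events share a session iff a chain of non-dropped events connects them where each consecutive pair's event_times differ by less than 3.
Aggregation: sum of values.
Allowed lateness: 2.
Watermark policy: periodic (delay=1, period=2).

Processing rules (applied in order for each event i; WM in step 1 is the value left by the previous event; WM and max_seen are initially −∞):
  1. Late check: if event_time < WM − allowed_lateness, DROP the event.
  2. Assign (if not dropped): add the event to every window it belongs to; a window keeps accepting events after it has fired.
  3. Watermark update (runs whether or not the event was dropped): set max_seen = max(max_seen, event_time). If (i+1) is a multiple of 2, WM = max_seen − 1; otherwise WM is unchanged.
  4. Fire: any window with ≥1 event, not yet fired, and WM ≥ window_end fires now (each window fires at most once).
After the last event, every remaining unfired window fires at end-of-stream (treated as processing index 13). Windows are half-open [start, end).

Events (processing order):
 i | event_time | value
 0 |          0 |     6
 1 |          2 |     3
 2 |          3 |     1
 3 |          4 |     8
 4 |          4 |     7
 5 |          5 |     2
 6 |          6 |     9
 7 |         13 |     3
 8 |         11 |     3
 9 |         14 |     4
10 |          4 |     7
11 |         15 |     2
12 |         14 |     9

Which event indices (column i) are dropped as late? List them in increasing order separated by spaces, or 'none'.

i=0 t=0 v=6: → [0,3); WM=−∞
i=1 t=2 v=3: → [0,5); WM=1
i=2 t=3 v=1: → [0,6); WM=1
i=3 t=4 v=8: → [0,7); WM=3
i=4 t=4 v=7: → [0,7); WM=3
i=5 t=5 v=2: → [0,8); WM=4
i=6 t=6 v=9: → [0,9); WM=4
i=7 t=13 v=3: → [13,16); WM=12
i=8 t=11 v=3: → [11,16); WM=12
i=9 t=14 v=4: → [11,17); WM=13
i=10 t=4 v=7: DROP (t<13-2); WM=13
i=11 t=15 v=2: → [11,18); WM=14
i=12 t=14 v=9: → [11,18); WM=14

10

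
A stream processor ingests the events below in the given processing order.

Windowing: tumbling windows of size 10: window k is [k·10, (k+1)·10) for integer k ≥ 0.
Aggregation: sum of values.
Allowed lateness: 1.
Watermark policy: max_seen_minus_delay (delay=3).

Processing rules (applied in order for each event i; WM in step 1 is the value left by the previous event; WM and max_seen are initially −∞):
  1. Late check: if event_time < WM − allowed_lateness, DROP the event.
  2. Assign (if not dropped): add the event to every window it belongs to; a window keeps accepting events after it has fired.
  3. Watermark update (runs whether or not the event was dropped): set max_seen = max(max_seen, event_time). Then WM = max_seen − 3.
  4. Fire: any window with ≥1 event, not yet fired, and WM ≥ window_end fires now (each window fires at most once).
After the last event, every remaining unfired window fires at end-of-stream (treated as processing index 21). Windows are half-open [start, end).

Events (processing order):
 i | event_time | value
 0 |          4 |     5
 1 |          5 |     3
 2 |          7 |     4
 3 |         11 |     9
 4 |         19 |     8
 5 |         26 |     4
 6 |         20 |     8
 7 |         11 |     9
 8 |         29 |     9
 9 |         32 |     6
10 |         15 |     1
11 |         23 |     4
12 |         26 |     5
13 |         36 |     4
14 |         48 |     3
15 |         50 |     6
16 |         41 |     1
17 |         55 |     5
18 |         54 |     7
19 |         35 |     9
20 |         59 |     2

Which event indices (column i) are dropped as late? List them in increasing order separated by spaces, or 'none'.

6 7 10 11 12 16 19

i=0 t=4 v=5: → [0,10); WM=1
i=1 t=5 v=3: → [0,10); WM=2
i=2 t=7 v=4: → [0,10); WM=4
i=3 t=11 v=9: → [10,20); WM=8
i=4 t=19 v=8: → [10,20); WM=16; [0,10) fires=12
i=5 t=26 v=4: → [20,30); WM=23; [10,20) fires=17
i=6 t=20 v=8: DROP (t<23-1); WM=23
i=7 t=11 v=9: DROP (t<23-1); WM=23
i=8 t=29 v=9: → [20,30); WM=26
i=9 t=32 v=6: → [30,40); WM=29
i=10 t=15 v=1: DROP (t<29-1); WM=29
i=11 t=23 v=4: DROP (t<29-1); WM=29
i=12 t=26 v=5: DROP (t<29-1); WM=29
i=13 t=36 v=4: → [30,40); WM=33; [20,30) fires=13
i=14 t=48 v=3: → [40,50); WM=45; [30,40) fires=10
i=15 t=50 v=6: → [50,60); WM=47
i=16 t=41 v=1: DROP (t<47-1); WM=47
i=17 t=55 v=5: → [50,60); WM=52; [40,50) fires=3
i=18 t=54 v=7: → [50,60); WM=52
i=19 t=35 v=9: DROP (t<52-1); WM=52
i=20 t=59 v=2: → [50,60); WM=56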